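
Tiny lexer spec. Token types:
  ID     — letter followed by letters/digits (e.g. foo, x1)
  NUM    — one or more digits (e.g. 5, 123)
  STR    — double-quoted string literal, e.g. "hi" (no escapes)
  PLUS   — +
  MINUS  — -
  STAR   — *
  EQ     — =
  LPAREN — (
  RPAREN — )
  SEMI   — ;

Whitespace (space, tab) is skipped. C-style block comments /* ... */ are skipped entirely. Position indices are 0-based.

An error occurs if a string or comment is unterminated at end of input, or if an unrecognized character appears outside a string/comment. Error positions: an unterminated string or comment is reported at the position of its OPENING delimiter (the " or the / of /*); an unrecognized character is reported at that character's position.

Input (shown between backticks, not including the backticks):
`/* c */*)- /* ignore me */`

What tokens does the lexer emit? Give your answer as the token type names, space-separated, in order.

pos=0: enter COMMENT mode (saw '/*')
exit COMMENT mode (now at pos=7)
pos=7: emit STAR '*'
pos=8: emit RPAREN ')'
pos=9: emit MINUS '-'
pos=11: enter COMMENT mode (saw '/*')
exit COMMENT mode (now at pos=26)
DONE. 3 tokens: [STAR, RPAREN, MINUS]

Answer: STAR RPAREN MINUS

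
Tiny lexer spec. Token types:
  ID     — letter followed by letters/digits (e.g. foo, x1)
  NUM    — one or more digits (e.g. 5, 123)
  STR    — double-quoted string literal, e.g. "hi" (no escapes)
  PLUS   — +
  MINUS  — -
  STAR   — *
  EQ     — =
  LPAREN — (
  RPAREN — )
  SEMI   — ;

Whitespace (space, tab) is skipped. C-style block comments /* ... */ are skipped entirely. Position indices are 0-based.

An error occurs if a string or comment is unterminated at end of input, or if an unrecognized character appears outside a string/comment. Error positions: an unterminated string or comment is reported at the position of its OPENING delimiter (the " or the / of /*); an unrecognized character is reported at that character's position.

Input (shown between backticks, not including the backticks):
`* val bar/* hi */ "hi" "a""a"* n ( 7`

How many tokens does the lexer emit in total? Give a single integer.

pos=0: emit STAR '*'
pos=2: emit ID 'val' (now at pos=5)
pos=6: emit ID 'bar' (now at pos=9)
pos=9: enter COMMENT mode (saw '/*')
exit COMMENT mode (now at pos=17)
pos=18: enter STRING mode
pos=18: emit STR "hi" (now at pos=22)
pos=23: enter STRING mode
pos=23: emit STR "a" (now at pos=26)
pos=26: enter STRING mode
pos=26: emit STR "a" (now at pos=29)
pos=29: emit STAR '*'
pos=31: emit ID 'n' (now at pos=32)
pos=33: emit LPAREN '('
pos=35: emit NUM '7' (now at pos=36)
DONE. 10 tokens: [STAR, ID, ID, STR, STR, STR, STAR, ID, LPAREN, NUM]

Answer: 10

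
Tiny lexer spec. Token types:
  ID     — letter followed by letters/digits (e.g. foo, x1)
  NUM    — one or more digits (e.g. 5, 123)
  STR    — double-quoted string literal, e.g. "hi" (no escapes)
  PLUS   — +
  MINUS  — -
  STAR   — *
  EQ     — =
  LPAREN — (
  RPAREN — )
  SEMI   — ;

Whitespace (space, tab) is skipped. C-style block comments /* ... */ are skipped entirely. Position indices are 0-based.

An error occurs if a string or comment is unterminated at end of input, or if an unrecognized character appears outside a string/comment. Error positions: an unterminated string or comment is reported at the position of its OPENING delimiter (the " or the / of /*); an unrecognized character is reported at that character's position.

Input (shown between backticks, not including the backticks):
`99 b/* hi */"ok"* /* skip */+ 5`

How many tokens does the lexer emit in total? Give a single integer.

Answer: 6

Derivation:
pos=0: emit NUM '99' (now at pos=2)
pos=3: emit ID 'b' (now at pos=4)
pos=4: enter COMMENT mode (saw '/*')
exit COMMENT mode (now at pos=12)
pos=12: enter STRING mode
pos=12: emit STR "ok" (now at pos=16)
pos=16: emit STAR '*'
pos=18: enter COMMENT mode (saw '/*')
exit COMMENT mode (now at pos=28)
pos=28: emit PLUS '+'
pos=30: emit NUM '5' (now at pos=31)
DONE. 6 tokens: [NUM, ID, STR, STAR, PLUS, NUM]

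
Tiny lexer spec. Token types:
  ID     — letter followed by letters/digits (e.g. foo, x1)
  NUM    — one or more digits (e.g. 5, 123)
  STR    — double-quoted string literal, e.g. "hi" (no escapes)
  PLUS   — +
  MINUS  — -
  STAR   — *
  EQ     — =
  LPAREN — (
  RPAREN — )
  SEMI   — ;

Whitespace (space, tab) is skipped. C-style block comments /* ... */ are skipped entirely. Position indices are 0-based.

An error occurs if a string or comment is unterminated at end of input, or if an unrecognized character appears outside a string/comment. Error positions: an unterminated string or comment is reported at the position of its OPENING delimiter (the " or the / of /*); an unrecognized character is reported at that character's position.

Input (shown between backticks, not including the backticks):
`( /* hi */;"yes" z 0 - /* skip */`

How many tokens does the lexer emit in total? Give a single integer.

pos=0: emit LPAREN '('
pos=2: enter COMMENT mode (saw '/*')
exit COMMENT mode (now at pos=10)
pos=10: emit SEMI ';'
pos=11: enter STRING mode
pos=11: emit STR "yes" (now at pos=16)
pos=17: emit ID 'z' (now at pos=18)
pos=19: emit NUM '0' (now at pos=20)
pos=21: emit MINUS '-'
pos=23: enter COMMENT mode (saw '/*')
exit COMMENT mode (now at pos=33)
DONE. 6 tokens: [LPAREN, SEMI, STR, ID, NUM, MINUS]

Answer: 6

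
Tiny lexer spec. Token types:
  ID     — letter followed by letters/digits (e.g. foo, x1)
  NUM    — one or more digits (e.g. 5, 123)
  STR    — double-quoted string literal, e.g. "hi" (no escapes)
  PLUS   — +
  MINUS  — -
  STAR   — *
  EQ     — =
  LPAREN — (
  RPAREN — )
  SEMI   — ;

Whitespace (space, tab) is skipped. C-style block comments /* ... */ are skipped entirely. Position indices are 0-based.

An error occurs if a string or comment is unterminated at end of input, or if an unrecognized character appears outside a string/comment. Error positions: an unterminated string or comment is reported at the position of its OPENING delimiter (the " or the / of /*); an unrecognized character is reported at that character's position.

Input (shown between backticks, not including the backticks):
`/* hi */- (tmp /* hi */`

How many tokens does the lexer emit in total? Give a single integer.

pos=0: enter COMMENT mode (saw '/*')
exit COMMENT mode (now at pos=8)
pos=8: emit MINUS '-'
pos=10: emit LPAREN '('
pos=11: emit ID 'tmp' (now at pos=14)
pos=15: enter COMMENT mode (saw '/*')
exit COMMENT mode (now at pos=23)
DONE. 3 tokens: [MINUS, LPAREN, ID]

Answer: 3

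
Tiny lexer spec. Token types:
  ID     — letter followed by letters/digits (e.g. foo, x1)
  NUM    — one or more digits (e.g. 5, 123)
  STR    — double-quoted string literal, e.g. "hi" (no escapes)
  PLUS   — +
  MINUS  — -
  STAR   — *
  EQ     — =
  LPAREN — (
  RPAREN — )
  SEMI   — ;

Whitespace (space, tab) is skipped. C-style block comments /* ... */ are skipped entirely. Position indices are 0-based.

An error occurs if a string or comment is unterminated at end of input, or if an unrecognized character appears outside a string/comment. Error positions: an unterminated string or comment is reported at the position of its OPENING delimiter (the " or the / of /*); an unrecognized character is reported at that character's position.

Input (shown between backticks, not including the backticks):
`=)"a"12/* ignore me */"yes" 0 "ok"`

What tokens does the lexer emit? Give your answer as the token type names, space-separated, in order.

Answer: EQ RPAREN STR NUM STR NUM STR

Derivation:
pos=0: emit EQ '='
pos=1: emit RPAREN ')'
pos=2: enter STRING mode
pos=2: emit STR "a" (now at pos=5)
pos=5: emit NUM '12' (now at pos=7)
pos=7: enter COMMENT mode (saw '/*')
exit COMMENT mode (now at pos=22)
pos=22: enter STRING mode
pos=22: emit STR "yes" (now at pos=27)
pos=28: emit NUM '0' (now at pos=29)
pos=30: enter STRING mode
pos=30: emit STR "ok" (now at pos=34)
DONE. 7 tokens: [EQ, RPAREN, STR, NUM, STR, NUM, STR]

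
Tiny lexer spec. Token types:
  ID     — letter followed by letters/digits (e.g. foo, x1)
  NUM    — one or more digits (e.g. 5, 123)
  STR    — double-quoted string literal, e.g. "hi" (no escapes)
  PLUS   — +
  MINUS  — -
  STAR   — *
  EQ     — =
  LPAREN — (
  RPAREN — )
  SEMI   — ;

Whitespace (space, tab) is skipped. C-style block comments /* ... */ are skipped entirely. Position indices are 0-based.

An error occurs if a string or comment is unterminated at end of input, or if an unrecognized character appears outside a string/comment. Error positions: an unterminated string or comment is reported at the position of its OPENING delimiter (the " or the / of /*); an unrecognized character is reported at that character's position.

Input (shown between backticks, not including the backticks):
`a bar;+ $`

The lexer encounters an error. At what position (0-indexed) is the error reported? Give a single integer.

pos=0: emit ID 'a' (now at pos=1)
pos=2: emit ID 'bar' (now at pos=5)
pos=5: emit SEMI ';'
pos=6: emit PLUS '+'
pos=8: ERROR — unrecognized char '$'

Answer: 8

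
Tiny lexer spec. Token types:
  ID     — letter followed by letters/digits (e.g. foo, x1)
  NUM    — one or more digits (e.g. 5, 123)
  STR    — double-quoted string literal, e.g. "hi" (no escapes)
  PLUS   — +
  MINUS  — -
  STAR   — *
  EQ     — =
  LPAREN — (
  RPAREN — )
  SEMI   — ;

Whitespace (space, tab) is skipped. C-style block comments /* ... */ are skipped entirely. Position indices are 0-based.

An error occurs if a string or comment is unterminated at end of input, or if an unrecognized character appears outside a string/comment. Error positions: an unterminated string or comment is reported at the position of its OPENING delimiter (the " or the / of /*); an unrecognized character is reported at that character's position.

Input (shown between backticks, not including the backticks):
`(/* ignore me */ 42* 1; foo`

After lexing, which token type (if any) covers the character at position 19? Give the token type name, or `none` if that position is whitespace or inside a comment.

Answer: STAR

Derivation:
pos=0: emit LPAREN '('
pos=1: enter COMMENT mode (saw '/*')
exit COMMENT mode (now at pos=16)
pos=17: emit NUM '42' (now at pos=19)
pos=19: emit STAR '*'
pos=21: emit NUM '1' (now at pos=22)
pos=22: emit SEMI ';'
pos=24: emit ID 'foo' (now at pos=27)
DONE. 6 tokens: [LPAREN, NUM, STAR, NUM, SEMI, ID]
Position 19: char is '*' -> STAR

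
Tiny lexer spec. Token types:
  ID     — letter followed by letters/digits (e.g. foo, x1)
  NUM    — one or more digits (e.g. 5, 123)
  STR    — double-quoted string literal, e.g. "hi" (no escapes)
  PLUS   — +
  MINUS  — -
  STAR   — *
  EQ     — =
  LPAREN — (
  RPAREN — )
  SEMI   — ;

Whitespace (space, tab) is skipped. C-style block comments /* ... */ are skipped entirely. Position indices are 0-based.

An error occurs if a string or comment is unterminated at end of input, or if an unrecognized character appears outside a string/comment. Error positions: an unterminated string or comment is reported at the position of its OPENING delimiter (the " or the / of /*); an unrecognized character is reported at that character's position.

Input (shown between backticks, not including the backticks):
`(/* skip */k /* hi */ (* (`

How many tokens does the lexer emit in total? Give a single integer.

Answer: 5

Derivation:
pos=0: emit LPAREN '('
pos=1: enter COMMENT mode (saw '/*')
exit COMMENT mode (now at pos=11)
pos=11: emit ID 'k' (now at pos=12)
pos=13: enter COMMENT mode (saw '/*')
exit COMMENT mode (now at pos=21)
pos=22: emit LPAREN '('
pos=23: emit STAR '*'
pos=25: emit LPAREN '('
DONE. 5 tokens: [LPAREN, ID, LPAREN, STAR, LPAREN]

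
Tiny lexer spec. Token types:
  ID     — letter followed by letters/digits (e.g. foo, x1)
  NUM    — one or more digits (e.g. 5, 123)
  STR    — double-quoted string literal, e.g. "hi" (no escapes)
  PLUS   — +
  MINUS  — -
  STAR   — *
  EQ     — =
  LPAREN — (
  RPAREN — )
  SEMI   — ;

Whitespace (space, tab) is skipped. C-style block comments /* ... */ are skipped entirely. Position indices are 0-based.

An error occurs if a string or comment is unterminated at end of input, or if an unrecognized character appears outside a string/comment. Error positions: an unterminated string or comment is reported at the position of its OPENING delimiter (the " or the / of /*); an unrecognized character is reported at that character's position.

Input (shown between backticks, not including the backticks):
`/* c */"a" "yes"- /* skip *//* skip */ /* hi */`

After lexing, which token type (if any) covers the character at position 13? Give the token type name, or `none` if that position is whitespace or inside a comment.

Answer: STR

Derivation:
pos=0: enter COMMENT mode (saw '/*')
exit COMMENT mode (now at pos=7)
pos=7: enter STRING mode
pos=7: emit STR "a" (now at pos=10)
pos=11: enter STRING mode
pos=11: emit STR "yes" (now at pos=16)
pos=16: emit MINUS '-'
pos=18: enter COMMENT mode (saw '/*')
exit COMMENT mode (now at pos=28)
pos=28: enter COMMENT mode (saw '/*')
exit COMMENT mode (now at pos=38)
pos=39: enter COMMENT mode (saw '/*')
exit COMMENT mode (now at pos=47)
DONE. 3 tokens: [STR, STR, MINUS]
Position 13: char is 'e' -> STR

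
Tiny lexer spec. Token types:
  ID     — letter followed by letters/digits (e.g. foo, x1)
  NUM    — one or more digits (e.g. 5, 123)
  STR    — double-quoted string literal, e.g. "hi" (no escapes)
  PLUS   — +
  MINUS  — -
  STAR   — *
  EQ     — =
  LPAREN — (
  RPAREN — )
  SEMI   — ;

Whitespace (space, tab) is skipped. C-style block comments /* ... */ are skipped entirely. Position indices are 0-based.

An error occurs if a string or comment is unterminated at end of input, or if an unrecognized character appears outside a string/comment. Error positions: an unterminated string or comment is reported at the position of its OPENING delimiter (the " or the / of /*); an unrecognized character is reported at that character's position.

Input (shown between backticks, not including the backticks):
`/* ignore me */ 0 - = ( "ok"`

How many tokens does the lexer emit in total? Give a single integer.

Answer: 5

Derivation:
pos=0: enter COMMENT mode (saw '/*')
exit COMMENT mode (now at pos=15)
pos=16: emit NUM '0' (now at pos=17)
pos=18: emit MINUS '-'
pos=20: emit EQ '='
pos=22: emit LPAREN '('
pos=24: enter STRING mode
pos=24: emit STR "ok" (now at pos=28)
DONE. 5 tokens: [NUM, MINUS, EQ, LPAREN, STR]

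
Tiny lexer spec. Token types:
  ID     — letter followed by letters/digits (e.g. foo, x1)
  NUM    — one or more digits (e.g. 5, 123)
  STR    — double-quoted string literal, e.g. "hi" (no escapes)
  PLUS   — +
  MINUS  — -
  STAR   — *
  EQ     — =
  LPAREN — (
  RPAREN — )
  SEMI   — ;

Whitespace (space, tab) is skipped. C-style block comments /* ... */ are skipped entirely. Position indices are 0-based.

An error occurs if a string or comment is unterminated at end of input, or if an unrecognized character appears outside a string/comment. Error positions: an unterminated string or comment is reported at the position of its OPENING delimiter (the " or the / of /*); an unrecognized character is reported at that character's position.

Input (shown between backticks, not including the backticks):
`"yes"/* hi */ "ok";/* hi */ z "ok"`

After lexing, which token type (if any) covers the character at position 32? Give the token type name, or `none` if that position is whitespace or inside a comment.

Answer: STR

Derivation:
pos=0: enter STRING mode
pos=0: emit STR "yes" (now at pos=5)
pos=5: enter COMMENT mode (saw '/*')
exit COMMENT mode (now at pos=13)
pos=14: enter STRING mode
pos=14: emit STR "ok" (now at pos=18)
pos=18: emit SEMI ';'
pos=19: enter COMMENT mode (saw '/*')
exit COMMENT mode (now at pos=27)
pos=28: emit ID 'z' (now at pos=29)
pos=30: enter STRING mode
pos=30: emit STR "ok" (now at pos=34)
DONE. 5 tokens: [STR, STR, SEMI, ID, STR]
Position 32: char is 'k' -> STR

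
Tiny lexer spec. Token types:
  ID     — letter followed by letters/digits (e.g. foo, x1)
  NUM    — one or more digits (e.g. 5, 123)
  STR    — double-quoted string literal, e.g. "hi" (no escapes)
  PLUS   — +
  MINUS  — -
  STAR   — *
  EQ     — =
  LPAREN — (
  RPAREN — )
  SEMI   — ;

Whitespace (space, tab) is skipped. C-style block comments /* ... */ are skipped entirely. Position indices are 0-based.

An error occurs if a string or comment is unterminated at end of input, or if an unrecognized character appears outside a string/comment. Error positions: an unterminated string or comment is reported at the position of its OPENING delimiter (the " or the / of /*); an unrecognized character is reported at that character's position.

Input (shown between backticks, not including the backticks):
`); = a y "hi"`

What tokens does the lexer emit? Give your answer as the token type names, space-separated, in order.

Answer: RPAREN SEMI EQ ID ID STR

Derivation:
pos=0: emit RPAREN ')'
pos=1: emit SEMI ';'
pos=3: emit EQ '='
pos=5: emit ID 'a' (now at pos=6)
pos=7: emit ID 'y' (now at pos=8)
pos=9: enter STRING mode
pos=9: emit STR "hi" (now at pos=13)
DONE. 6 tokens: [RPAREN, SEMI, EQ, ID, ID, STR]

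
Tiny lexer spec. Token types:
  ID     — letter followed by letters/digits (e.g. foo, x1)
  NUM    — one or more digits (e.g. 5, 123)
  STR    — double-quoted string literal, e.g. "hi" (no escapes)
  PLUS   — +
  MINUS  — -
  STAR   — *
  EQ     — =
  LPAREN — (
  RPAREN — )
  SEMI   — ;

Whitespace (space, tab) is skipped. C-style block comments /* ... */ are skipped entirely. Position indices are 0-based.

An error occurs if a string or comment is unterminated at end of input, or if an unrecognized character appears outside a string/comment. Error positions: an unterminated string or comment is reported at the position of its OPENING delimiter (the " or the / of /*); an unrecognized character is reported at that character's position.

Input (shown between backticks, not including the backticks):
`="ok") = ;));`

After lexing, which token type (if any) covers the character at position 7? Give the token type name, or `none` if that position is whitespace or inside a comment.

Answer: EQ

Derivation:
pos=0: emit EQ '='
pos=1: enter STRING mode
pos=1: emit STR "ok" (now at pos=5)
pos=5: emit RPAREN ')'
pos=7: emit EQ '='
pos=9: emit SEMI ';'
pos=10: emit RPAREN ')'
pos=11: emit RPAREN ')'
pos=12: emit SEMI ';'
DONE. 8 tokens: [EQ, STR, RPAREN, EQ, SEMI, RPAREN, RPAREN, SEMI]
Position 7: char is '=' -> EQ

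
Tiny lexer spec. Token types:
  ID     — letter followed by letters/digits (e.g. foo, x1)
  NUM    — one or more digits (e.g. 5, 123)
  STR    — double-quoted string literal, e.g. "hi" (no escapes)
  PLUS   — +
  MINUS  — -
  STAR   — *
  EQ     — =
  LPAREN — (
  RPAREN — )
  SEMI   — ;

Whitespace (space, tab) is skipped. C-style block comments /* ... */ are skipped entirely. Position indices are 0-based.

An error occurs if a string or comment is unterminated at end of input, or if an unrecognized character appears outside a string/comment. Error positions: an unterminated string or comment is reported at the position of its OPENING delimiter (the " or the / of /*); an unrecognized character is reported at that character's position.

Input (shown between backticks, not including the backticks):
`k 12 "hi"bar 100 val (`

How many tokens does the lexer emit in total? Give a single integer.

pos=0: emit ID 'k' (now at pos=1)
pos=2: emit NUM '12' (now at pos=4)
pos=5: enter STRING mode
pos=5: emit STR "hi" (now at pos=9)
pos=9: emit ID 'bar' (now at pos=12)
pos=13: emit NUM '100' (now at pos=16)
pos=17: emit ID 'val' (now at pos=20)
pos=21: emit LPAREN '('
DONE. 7 tokens: [ID, NUM, STR, ID, NUM, ID, LPAREN]

Answer: 7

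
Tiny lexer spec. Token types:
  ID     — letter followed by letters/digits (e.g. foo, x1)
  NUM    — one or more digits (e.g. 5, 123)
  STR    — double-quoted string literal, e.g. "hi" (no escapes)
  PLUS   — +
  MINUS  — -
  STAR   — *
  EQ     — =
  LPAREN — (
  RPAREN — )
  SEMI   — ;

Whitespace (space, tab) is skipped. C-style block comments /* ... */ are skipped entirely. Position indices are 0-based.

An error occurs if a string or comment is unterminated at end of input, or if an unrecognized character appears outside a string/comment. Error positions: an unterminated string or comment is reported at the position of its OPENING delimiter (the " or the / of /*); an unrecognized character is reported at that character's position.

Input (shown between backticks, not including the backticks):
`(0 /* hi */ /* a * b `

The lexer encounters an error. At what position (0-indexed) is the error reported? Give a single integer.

Answer: 12

Derivation:
pos=0: emit LPAREN '('
pos=1: emit NUM '0' (now at pos=2)
pos=3: enter COMMENT mode (saw '/*')
exit COMMENT mode (now at pos=11)
pos=12: enter COMMENT mode (saw '/*')
pos=12: ERROR — unterminated comment (reached EOF)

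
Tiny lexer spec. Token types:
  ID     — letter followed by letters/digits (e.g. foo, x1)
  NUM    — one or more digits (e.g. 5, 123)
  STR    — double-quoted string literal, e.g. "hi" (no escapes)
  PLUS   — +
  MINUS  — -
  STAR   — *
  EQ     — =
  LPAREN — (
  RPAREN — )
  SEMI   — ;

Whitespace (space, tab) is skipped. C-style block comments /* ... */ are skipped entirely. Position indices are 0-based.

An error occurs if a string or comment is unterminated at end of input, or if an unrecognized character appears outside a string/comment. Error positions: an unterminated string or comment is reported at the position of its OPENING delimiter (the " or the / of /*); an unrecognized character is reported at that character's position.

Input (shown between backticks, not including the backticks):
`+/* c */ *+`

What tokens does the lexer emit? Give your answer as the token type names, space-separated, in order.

Answer: PLUS STAR PLUS

Derivation:
pos=0: emit PLUS '+'
pos=1: enter COMMENT mode (saw '/*')
exit COMMENT mode (now at pos=8)
pos=9: emit STAR '*'
pos=10: emit PLUS '+'
DONE. 3 tokens: [PLUS, STAR, PLUS]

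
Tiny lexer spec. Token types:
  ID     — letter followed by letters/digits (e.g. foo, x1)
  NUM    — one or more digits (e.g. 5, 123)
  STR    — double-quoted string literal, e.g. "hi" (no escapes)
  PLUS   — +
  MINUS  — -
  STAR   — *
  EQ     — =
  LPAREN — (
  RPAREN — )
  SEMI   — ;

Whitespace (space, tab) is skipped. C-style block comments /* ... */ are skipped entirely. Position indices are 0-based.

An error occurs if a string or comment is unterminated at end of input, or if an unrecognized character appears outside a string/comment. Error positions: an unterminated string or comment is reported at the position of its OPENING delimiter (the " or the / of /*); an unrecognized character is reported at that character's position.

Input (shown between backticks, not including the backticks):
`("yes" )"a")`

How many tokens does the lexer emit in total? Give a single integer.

Answer: 5

Derivation:
pos=0: emit LPAREN '('
pos=1: enter STRING mode
pos=1: emit STR "yes" (now at pos=6)
pos=7: emit RPAREN ')'
pos=8: enter STRING mode
pos=8: emit STR "a" (now at pos=11)
pos=11: emit RPAREN ')'
DONE. 5 tokens: [LPAREN, STR, RPAREN, STR, RPAREN]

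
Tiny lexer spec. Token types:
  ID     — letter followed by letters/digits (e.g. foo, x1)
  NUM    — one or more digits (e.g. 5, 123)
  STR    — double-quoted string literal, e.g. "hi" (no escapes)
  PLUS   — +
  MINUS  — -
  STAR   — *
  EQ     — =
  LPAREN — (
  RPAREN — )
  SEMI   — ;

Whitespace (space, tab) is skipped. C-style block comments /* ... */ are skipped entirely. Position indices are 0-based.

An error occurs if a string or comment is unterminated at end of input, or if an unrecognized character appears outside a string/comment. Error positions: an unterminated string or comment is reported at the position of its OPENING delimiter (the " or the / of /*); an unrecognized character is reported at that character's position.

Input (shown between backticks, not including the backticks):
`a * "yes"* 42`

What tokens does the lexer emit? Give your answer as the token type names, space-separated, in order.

pos=0: emit ID 'a' (now at pos=1)
pos=2: emit STAR '*'
pos=4: enter STRING mode
pos=4: emit STR "yes" (now at pos=9)
pos=9: emit STAR '*'
pos=11: emit NUM '42' (now at pos=13)
DONE. 5 tokens: [ID, STAR, STR, STAR, NUM]

Answer: ID STAR STR STAR NUM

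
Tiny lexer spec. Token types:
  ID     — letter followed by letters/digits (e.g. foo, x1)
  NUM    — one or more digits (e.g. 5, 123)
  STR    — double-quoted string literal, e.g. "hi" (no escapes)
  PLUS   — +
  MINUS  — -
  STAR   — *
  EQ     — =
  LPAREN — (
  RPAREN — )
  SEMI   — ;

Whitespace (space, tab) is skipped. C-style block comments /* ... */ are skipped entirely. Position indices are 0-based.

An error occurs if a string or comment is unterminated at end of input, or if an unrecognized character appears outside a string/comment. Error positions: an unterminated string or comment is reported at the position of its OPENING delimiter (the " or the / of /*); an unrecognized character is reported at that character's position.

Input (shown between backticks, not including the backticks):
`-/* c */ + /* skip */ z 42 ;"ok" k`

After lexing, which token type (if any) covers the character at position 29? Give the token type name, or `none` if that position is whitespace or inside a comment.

pos=0: emit MINUS '-'
pos=1: enter COMMENT mode (saw '/*')
exit COMMENT mode (now at pos=8)
pos=9: emit PLUS '+'
pos=11: enter COMMENT mode (saw '/*')
exit COMMENT mode (now at pos=21)
pos=22: emit ID 'z' (now at pos=23)
pos=24: emit NUM '42' (now at pos=26)
pos=27: emit SEMI ';'
pos=28: enter STRING mode
pos=28: emit STR "ok" (now at pos=32)
pos=33: emit ID 'k' (now at pos=34)
DONE. 7 tokens: [MINUS, PLUS, ID, NUM, SEMI, STR, ID]
Position 29: char is 'o' -> STR

Answer: STR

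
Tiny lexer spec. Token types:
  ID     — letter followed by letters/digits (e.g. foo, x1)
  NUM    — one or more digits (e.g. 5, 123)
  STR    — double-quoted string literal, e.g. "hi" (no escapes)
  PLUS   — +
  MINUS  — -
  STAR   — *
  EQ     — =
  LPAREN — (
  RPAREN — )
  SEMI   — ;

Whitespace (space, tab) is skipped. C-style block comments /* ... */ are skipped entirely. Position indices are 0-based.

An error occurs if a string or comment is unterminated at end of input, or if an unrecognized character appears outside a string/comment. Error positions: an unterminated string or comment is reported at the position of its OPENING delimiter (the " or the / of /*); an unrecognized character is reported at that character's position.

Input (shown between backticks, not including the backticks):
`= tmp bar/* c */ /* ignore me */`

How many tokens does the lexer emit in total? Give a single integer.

Answer: 3

Derivation:
pos=0: emit EQ '='
pos=2: emit ID 'tmp' (now at pos=5)
pos=6: emit ID 'bar' (now at pos=9)
pos=9: enter COMMENT mode (saw '/*')
exit COMMENT mode (now at pos=16)
pos=17: enter COMMENT mode (saw '/*')
exit COMMENT mode (now at pos=32)
DONE. 3 tokens: [EQ, ID, ID]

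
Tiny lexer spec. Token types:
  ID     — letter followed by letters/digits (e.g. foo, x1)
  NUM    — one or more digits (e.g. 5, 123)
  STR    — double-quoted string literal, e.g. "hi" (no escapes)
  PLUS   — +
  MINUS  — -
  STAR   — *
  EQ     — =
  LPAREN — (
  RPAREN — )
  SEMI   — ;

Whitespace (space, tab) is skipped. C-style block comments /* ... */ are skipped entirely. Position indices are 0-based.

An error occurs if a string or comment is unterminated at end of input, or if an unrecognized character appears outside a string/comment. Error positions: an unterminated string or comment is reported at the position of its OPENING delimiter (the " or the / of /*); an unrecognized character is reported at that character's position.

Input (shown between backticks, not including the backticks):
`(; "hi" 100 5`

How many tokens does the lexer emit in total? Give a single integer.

Answer: 5

Derivation:
pos=0: emit LPAREN '('
pos=1: emit SEMI ';'
pos=3: enter STRING mode
pos=3: emit STR "hi" (now at pos=7)
pos=8: emit NUM '100' (now at pos=11)
pos=12: emit NUM '5' (now at pos=13)
DONE. 5 tokens: [LPAREN, SEMI, STR, NUM, NUM]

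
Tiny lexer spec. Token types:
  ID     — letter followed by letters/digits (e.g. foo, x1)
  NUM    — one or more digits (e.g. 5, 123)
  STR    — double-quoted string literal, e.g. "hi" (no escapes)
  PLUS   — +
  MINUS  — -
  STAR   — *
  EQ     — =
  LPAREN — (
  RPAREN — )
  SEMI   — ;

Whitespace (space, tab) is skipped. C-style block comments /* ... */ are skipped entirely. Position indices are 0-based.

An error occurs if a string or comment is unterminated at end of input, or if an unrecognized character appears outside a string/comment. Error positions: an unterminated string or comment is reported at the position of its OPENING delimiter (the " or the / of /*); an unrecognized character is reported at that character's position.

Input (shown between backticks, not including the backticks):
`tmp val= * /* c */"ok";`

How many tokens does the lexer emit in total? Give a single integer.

pos=0: emit ID 'tmp' (now at pos=3)
pos=4: emit ID 'val' (now at pos=7)
pos=7: emit EQ '='
pos=9: emit STAR '*'
pos=11: enter COMMENT mode (saw '/*')
exit COMMENT mode (now at pos=18)
pos=18: enter STRING mode
pos=18: emit STR "ok" (now at pos=22)
pos=22: emit SEMI ';'
DONE. 6 tokens: [ID, ID, EQ, STAR, STR, SEMI]

Answer: 6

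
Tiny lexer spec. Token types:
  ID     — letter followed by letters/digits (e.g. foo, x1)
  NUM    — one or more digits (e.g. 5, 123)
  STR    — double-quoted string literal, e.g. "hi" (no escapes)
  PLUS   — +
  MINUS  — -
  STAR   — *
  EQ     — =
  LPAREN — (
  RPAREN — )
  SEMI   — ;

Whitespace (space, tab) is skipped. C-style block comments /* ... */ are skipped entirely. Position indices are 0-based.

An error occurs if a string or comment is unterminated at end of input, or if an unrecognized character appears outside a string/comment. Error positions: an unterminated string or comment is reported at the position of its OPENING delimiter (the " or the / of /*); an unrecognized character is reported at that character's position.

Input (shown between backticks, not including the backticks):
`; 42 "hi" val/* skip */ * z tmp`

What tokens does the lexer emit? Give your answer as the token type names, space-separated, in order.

Answer: SEMI NUM STR ID STAR ID ID

Derivation:
pos=0: emit SEMI ';'
pos=2: emit NUM '42' (now at pos=4)
pos=5: enter STRING mode
pos=5: emit STR "hi" (now at pos=9)
pos=10: emit ID 'val' (now at pos=13)
pos=13: enter COMMENT mode (saw '/*')
exit COMMENT mode (now at pos=23)
pos=24: emit STAR '*'
pos=26: emit ID 'z' (now at pos=27)
pos=28: emit ID 'tmp' (now at pos=31)
DONE. 7 tokens: [SEMI, NUM, STR, ID, STAR, ID, ID]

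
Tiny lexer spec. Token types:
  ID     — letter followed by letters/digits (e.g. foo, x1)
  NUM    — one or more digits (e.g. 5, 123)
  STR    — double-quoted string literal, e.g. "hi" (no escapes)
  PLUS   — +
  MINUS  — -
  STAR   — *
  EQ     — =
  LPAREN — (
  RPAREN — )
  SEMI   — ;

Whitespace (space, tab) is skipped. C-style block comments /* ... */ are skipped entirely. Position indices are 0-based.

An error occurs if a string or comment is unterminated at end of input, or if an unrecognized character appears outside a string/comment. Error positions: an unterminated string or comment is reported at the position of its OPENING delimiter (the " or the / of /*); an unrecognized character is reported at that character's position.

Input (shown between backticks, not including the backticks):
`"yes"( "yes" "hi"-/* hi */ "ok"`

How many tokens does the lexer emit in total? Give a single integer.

pos=0: enter STRING mode
pos=0: emit STR "yes" (now at pos=5)
pos=5: emit LPAREN '('
pos=7: enter STRING mode
pos=7: emit STR "yes" (now at pos=12)
pos=13: enter STRING mode
pos=13: emit STR "hi" (now at pos=17)
pos=17: emit MINUS '-'
pos=18: enter COMMENT mode (saw '/*')
exit COMMENT mode (now at pos=26)
pos=27: enter STRING mode
pos=27: emit STR "ok" (now at pos=31)
DONE. 6 tokens: [STR, LPAREN, STR, STR, MINUS, STR]

Answer: 6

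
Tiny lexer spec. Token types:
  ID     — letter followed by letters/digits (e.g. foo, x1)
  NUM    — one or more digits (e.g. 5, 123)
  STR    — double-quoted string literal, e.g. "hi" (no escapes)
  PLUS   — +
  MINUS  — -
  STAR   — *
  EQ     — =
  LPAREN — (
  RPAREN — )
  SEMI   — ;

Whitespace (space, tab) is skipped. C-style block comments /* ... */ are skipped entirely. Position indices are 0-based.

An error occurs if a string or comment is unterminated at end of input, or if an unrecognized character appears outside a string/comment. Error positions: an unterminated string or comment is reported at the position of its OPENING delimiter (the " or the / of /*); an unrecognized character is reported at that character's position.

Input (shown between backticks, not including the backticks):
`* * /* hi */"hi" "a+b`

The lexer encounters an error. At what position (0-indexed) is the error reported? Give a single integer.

pos=0: emit STAR '*'
pos=2: emit STAR '*'
pos=4: enter COMMENT mode (saw '/*')
exit COMMENT mode (now at pos=12)
pos=12: enter STRING mode
pos=12: emit STR "hi" (now at pos=16)
pos=17: enter STRING mode
pos=17: ERROR — unterminated string

Answer: 17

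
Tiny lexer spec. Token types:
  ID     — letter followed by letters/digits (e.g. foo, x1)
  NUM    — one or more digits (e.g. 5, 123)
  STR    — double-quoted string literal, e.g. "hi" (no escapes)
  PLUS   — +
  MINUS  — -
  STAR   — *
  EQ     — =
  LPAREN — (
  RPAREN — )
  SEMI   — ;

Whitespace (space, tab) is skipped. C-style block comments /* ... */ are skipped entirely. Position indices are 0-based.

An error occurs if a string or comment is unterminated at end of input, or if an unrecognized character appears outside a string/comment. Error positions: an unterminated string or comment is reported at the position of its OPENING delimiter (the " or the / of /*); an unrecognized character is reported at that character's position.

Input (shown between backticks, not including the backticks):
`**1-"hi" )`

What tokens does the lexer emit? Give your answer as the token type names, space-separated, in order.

Answer: STAR STAR NUM MINUS STR RPAREN

Derivation:
pos=0: emit STAR '*'
pos=1: emit STAR '*'
pos=2: emit NUM '1' (now at pos=3)
pos=3: emit MINUS '-'
pos=4: enter STRING mode
pos=4: emit STR "hi" (now at pos=8)
pos=9: emit RPAREN ')'
DONE. 6 tokens: [STAR, STAR, NUM, MINUS, STR, RPAREN]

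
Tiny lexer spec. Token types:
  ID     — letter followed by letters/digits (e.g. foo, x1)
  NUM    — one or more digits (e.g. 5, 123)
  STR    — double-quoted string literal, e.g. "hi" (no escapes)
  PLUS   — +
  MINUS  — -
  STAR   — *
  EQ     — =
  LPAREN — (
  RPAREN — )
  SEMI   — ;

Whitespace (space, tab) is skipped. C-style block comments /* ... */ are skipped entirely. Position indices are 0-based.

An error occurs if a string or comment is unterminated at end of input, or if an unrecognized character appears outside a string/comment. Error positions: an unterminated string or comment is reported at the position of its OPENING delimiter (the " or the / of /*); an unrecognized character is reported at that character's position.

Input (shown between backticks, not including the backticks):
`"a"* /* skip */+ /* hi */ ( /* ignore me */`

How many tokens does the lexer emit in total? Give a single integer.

Answer: 4

Derivation:
pos=0: enter STRING mode
pos=0: emit STR "a" (now at pos=3)
pos=3: emit STAR '*'
pos=5: enter COMMENT mode (saw '/*')
exit COMMENT mode (now at pos=15)
pos=15: emit PLUS '+'
pos=17: enter COMMENT mode (saw '/*')
exit COMMENT mode (now at pos=25)
pos=26: emit LPAREN '('
pos=28: enter COMMENT mode (saw '/*')
exit COMMENT mode (now at pos=43)
DONE. 4 tokens: [STR, STAR, PLUS, LPAREN]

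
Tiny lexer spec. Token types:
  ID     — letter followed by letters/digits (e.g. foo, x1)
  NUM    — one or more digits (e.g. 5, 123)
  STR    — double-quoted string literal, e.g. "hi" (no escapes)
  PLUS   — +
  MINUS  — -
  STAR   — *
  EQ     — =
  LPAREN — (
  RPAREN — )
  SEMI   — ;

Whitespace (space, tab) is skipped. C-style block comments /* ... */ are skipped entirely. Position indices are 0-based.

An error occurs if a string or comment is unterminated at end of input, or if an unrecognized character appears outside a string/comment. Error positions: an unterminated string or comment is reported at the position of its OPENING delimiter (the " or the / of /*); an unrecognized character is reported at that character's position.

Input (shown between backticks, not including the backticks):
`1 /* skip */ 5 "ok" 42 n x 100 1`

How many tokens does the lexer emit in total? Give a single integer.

pos=0: emit NUM '1' (now at pos=1)
pos=2: enter COMMENT mode (saw '/*')
exit COMMENT mode (now at pos=12)
pos=13: emit NUM '5' (now at pos=14)
pos=15: enter STRING mode
pos=15: emit STR "ok" (now at pos=19)
pos=20: emit NUM '42' (now at pos=22)
pos=23: emit ID 'n' (now at pos=24)
pos=25: emit ID 'x' (now at pos=26)
pos=27: emit NUM '100' (now at pos=30)
pos=31: emit NUM '1' (now at pos=32)
DONE. 8 tokens: [NUM, NUM, STR, NUM, ID, ID, NUM, NUM]

Answer: 8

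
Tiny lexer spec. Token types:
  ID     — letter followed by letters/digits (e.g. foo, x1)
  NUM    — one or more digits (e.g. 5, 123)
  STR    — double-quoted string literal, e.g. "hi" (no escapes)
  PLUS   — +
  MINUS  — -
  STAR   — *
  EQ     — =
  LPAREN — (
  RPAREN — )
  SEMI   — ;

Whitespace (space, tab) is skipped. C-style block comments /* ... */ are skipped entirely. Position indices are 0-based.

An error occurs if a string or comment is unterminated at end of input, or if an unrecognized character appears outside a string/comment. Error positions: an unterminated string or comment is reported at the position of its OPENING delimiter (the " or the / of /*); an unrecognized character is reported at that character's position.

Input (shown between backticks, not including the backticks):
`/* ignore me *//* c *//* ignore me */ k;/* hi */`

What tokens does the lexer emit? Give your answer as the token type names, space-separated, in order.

Answer: ID SEMI

Derivation:
pos=0: enter COMMENT mode (saw '/*')
exit COMMENT mode (now at pos=15)
pos=15: enter COMMENT mode (saw '/*')
exit COMMENT mode (now at pos=22)
pos=22: enter COMMENT mode (saw '/*')
exit COMMENT mode (now at pos=37)
pos=38: emit ID 'k' (now at pos=39)
pos=39: emit SEMI ';'
pos=40: enter COMMENT mode (saw '/*')
exit COMMENT mode (now at pos=48)
DONE. 2 tokens: [ID, SEMI]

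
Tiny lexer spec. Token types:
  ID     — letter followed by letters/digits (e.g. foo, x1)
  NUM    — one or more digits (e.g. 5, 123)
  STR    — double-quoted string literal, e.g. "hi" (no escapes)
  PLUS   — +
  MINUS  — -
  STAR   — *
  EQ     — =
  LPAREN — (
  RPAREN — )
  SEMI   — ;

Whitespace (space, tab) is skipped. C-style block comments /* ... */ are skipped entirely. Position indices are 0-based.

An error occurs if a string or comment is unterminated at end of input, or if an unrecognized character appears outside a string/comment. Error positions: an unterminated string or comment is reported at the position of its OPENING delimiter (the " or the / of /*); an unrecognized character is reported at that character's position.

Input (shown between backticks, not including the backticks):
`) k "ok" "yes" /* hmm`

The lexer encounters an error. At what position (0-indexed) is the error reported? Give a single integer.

pos=0: emit RPAREN ')'
pos=2: emit ID 'k' (now at pos=3)
pos=4: enter STRING mode
pos=4: emit STR "ok" (now at pos=8)
pos=9: enter STRING mode
pos=9: emit STR "yes" (now at pos=14)
pos=15: enter COMMENT mode (saw '/*')
pos=15: ERROR — unterminated comment (reached EOF)

Answer: 15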